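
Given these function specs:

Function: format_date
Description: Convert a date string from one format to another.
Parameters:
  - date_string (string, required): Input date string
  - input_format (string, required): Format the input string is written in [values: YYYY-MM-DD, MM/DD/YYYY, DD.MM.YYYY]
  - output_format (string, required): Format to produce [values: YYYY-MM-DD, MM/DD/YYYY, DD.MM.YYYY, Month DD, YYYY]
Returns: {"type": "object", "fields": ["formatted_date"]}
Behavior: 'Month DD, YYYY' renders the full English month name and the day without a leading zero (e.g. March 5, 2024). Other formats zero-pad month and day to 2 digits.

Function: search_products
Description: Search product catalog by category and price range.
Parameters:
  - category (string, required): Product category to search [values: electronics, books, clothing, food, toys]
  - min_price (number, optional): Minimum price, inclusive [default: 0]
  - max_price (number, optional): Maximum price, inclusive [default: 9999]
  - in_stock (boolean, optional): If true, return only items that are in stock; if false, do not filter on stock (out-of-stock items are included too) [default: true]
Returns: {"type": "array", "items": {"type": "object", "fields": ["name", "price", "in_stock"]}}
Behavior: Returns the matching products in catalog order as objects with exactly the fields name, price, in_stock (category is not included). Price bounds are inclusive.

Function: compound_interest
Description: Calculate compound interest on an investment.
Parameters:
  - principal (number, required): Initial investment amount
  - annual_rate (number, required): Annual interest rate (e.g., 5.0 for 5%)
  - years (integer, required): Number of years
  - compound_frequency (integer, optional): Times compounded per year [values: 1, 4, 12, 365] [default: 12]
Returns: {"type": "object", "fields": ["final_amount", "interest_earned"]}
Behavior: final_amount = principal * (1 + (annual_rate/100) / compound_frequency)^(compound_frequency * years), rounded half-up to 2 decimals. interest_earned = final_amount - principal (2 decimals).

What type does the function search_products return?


The search_products spec declares Returns: {"type": "array", "items": {"type": "object", "fields": ["name", "price", "in_stock"]}}
Type:
array


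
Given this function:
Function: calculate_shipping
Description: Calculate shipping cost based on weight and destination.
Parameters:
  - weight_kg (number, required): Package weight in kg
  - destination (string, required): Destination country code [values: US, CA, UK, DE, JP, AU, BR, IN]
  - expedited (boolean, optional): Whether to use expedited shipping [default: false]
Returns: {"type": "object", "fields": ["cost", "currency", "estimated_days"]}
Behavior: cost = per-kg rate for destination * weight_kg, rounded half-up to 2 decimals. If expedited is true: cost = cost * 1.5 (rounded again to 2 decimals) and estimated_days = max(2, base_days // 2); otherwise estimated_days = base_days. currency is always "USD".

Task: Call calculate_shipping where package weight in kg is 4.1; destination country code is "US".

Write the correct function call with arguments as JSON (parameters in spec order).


Mapping each described value to its parameter name:
  'Package weight in kg' -> weight_kg = 4.1
  'Destination country code' -> destination = "US"
calculate_shipping({"weight_kg": 4.1, "destination": "US"})


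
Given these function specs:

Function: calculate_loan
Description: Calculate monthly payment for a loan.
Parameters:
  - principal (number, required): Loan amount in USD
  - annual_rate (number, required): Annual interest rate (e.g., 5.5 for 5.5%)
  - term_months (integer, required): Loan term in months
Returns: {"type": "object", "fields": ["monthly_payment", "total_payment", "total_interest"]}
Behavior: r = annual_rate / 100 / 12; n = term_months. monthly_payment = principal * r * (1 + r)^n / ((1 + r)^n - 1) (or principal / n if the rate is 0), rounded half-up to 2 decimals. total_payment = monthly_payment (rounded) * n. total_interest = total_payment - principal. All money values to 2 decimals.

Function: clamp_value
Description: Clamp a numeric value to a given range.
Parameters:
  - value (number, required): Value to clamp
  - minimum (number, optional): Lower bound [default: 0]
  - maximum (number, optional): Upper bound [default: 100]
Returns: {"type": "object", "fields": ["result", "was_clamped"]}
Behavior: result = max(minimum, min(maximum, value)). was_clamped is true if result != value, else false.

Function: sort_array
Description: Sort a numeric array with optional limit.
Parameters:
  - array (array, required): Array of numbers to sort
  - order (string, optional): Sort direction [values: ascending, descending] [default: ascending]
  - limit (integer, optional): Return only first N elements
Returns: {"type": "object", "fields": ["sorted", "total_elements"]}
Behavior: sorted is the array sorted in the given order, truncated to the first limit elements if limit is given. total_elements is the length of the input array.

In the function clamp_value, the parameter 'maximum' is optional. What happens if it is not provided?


The clamp_value spec declares:
  - maximum (number, optional): Upper bound [default: 100]
It defaults to 100


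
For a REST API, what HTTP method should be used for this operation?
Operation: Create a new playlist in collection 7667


GET = read, POST = create, PUT = update/replace, DELETE = remove
This operation is a create.
POST


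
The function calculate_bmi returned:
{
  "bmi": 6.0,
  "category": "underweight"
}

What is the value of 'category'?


underweight


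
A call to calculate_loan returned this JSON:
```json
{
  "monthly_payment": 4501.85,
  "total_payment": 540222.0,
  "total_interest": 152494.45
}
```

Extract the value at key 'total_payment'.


540222.0


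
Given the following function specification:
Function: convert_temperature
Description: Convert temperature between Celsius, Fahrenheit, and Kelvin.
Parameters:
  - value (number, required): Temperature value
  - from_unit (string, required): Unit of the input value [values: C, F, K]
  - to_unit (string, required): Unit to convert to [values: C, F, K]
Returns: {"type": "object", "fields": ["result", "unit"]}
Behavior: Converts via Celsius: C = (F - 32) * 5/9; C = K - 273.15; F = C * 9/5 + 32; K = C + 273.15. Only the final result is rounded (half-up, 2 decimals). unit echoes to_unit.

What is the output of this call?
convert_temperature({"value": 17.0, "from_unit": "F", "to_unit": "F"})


To C: (17 - 32) * 5/9 = -8.333333
To F: -8.333333 * 9/5 + 32 = 17
Round to 2 decimals: 17.0
Output:
{"result": 17.0, "unit": "F"}


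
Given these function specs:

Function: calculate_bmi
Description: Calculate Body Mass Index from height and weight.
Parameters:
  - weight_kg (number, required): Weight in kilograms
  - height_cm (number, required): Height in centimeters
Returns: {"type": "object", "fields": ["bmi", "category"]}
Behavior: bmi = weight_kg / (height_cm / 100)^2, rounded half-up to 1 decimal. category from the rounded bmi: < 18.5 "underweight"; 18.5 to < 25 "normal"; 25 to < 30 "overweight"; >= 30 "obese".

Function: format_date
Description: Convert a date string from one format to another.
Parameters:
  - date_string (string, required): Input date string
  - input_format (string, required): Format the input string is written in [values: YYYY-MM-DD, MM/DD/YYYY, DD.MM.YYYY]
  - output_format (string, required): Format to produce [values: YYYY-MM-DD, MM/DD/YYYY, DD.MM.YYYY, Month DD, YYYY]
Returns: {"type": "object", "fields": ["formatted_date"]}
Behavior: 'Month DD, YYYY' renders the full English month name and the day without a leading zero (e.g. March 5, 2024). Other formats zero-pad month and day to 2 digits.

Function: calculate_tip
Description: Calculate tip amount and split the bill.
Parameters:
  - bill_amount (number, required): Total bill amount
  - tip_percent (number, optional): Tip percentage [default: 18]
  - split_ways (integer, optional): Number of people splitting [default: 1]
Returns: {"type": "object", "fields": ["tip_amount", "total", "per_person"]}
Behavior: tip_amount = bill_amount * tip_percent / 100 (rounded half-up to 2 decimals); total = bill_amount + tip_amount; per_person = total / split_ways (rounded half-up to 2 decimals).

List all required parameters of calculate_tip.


Parameters of calculate_tip and their required/optional flag:
  bill_amount: required
  tip_percent: optional
  split_ways: optional
bill_amount


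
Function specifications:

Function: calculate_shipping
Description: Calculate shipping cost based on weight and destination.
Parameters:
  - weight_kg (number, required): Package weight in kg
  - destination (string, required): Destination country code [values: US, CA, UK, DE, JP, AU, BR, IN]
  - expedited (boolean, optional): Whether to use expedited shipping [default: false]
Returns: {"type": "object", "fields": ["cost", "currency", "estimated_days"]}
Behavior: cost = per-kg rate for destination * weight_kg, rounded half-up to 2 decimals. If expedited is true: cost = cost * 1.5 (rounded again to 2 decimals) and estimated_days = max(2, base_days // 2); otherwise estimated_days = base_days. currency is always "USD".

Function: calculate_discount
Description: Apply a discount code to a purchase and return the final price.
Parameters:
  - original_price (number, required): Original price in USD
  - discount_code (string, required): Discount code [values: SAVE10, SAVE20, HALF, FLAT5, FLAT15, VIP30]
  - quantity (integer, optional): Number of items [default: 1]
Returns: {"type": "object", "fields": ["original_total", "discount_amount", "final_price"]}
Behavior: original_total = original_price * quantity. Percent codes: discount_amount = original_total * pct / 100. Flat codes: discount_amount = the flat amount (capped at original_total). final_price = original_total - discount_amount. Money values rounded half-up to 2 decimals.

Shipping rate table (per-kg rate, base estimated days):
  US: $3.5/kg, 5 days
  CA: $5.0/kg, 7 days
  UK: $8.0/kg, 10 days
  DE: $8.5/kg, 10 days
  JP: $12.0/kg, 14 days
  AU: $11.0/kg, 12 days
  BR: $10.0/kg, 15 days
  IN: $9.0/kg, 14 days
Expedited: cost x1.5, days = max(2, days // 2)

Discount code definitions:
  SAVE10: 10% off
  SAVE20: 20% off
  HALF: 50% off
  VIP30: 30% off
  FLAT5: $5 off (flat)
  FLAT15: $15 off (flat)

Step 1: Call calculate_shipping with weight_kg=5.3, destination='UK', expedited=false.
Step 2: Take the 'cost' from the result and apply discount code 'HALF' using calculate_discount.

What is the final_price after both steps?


Step 1: calculate_shipping(weight_kg=5.3, destination=UK, expedited=false)
  Rate for UK: $8.0/kg, base 10 days
  cost = 8.0 * 5.3 = 42.4 -> 42.40
  expedited not set/false: estimated_days = 10
  -> cost = 42.40 USD
Step 2: calculate_discount(original_price=42.4, discount_code=HALF, quantity=1)
  original_total = 42.4 * 1 = 42.40
  HALF = 50% off: discount_amount = 42.40 * 50/100 = 21.2 -> 21.20
  final_price = 42.40 - 21.20 = 21.20
  -> final_price = 21.20
$21.20


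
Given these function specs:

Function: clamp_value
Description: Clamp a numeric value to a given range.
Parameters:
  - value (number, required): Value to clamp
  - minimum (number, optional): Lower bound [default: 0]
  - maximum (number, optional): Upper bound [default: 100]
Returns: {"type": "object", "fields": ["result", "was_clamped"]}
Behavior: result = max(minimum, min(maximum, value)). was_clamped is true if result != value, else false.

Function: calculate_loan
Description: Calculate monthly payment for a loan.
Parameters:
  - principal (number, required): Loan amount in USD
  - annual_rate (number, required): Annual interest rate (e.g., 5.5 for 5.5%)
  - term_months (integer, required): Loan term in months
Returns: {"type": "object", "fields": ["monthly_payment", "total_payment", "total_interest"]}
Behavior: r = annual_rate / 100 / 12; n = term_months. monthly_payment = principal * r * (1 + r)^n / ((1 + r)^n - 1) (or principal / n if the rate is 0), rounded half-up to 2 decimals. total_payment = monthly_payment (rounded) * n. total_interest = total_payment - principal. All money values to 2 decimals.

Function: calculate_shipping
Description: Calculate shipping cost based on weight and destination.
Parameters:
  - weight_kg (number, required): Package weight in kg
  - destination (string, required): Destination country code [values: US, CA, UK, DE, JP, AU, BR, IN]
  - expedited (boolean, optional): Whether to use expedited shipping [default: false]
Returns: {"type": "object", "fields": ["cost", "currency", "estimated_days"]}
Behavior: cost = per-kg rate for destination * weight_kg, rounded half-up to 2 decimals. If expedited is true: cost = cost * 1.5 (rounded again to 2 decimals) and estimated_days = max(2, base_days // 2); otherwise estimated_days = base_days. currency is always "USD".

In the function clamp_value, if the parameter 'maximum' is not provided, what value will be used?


The clamp_value spec declares:
  - maximum (number, optional): Upper bound [default: 100]
Default:
100


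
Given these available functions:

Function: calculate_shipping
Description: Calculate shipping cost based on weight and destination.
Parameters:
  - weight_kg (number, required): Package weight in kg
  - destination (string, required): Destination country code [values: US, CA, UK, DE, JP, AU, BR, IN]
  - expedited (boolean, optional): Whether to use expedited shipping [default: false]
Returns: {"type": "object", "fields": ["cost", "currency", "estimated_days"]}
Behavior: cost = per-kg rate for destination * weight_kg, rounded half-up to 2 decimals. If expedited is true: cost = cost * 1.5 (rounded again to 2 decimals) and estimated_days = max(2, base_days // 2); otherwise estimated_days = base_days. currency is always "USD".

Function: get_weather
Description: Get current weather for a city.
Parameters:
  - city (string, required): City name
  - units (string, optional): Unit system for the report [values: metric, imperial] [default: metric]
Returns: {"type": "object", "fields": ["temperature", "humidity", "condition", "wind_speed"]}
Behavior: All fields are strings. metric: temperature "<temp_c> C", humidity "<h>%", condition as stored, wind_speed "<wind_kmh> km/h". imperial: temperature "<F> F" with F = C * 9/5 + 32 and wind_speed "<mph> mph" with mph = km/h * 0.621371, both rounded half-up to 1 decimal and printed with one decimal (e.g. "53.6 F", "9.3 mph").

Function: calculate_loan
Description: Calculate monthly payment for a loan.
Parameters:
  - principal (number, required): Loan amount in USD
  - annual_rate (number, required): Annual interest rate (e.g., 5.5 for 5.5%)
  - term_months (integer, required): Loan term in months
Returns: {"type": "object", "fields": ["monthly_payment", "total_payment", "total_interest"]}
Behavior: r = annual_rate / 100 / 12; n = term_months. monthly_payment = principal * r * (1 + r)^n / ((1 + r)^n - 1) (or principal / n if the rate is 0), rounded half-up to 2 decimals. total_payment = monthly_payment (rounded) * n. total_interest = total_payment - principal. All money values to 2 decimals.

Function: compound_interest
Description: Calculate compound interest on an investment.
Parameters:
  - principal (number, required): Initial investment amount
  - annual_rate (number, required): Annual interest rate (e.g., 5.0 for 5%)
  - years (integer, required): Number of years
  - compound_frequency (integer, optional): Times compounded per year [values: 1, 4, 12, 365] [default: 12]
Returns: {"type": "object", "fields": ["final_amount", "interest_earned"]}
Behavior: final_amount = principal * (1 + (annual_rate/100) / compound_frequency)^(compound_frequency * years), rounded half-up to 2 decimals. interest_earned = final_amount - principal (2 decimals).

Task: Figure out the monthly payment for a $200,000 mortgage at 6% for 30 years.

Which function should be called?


The task needs a function whose description is: Calculate monthly payment for a loan.
calculate_loan


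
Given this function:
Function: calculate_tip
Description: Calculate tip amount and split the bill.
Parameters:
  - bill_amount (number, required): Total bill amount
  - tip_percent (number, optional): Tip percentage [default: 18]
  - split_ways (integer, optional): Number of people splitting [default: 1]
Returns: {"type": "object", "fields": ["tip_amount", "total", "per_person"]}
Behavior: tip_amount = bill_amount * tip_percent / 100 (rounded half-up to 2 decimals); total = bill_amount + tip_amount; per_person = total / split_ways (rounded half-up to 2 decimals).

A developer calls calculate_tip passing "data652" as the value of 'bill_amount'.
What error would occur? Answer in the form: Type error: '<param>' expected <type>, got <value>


Spec: 'bill_amount' is declared as number; "data652" is a string.
Type error: 'bill_amount' expected number, got "data652"


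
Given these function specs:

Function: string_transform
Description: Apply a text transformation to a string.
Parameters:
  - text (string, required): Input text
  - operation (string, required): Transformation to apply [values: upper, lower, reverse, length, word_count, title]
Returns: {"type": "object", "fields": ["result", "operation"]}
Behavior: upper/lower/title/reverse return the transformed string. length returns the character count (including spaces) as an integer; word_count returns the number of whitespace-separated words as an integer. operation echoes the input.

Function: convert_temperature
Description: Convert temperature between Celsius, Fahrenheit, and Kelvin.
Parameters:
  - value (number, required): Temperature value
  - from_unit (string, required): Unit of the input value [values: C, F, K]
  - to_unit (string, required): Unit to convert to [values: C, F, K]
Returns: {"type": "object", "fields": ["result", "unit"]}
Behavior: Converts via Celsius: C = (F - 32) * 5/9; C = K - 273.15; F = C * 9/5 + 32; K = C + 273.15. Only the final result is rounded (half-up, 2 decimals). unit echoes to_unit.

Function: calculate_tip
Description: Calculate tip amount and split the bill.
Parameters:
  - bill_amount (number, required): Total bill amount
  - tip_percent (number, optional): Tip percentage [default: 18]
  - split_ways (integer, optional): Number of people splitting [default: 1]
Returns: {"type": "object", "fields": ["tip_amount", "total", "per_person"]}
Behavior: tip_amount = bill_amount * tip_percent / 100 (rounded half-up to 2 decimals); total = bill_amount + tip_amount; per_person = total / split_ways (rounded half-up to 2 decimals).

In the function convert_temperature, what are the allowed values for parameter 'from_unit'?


The convert_temperature spec declares:
  - from_unit (string, required): Unit of the input value [values: C, F, K]
Allowed values:
C, F, K


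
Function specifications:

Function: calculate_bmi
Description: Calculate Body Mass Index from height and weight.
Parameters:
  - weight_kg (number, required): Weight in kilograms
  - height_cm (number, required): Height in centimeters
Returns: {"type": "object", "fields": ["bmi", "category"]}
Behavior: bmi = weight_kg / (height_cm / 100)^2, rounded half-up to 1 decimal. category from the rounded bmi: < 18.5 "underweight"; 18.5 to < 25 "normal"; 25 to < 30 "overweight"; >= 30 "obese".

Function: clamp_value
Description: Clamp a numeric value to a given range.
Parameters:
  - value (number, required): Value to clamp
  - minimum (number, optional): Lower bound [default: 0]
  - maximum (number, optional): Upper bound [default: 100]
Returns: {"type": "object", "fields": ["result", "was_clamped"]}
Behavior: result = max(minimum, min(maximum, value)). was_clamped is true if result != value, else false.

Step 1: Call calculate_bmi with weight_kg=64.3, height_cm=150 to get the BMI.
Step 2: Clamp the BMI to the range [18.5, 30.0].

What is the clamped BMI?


Step 1: calculate_bmi(weight_kg=64.3, height_cm=150)
  height_m = 150 / 100 = 1.5
  bmi = 64.3 / 1.5^2 = 64.3 / 2.25 = 28.577778 -> 28.6
  25 <= 28.6 < 30 -> overweight
  -> bmi = 28.6
Step 2: clamp_value(value=28.6, minimum=18.5, maximum=30.0)
  result = max(18.5, min(30.0, 28.6)) = max(18.5, 28.6) = 28.6
  was_clamped = (28.6 != 28.6) = false
  -> result = 28.6
28.6


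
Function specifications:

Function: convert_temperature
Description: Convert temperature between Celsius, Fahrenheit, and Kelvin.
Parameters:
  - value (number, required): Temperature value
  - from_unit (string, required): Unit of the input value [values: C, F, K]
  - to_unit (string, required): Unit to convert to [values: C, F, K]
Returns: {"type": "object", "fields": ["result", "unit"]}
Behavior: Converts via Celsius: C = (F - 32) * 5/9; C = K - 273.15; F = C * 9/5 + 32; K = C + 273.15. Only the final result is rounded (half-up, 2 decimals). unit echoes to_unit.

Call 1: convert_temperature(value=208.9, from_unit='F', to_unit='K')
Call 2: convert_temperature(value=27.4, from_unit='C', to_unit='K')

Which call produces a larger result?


Call 1:
  To C: (208.9 - 32) * 5/9 = 98.277778
  To K: 98.277778 + 273.15 = 371.427778
  Round to 2 decimals: 371.43
  -> 371.43 K
Call 2:
  Input already in C: 27.4
  To K: 27.4 + 273.15 = 300.55
  Round to 2 decimals: 300.55
  -> 300.55 K
Call 1 (371.43 K)


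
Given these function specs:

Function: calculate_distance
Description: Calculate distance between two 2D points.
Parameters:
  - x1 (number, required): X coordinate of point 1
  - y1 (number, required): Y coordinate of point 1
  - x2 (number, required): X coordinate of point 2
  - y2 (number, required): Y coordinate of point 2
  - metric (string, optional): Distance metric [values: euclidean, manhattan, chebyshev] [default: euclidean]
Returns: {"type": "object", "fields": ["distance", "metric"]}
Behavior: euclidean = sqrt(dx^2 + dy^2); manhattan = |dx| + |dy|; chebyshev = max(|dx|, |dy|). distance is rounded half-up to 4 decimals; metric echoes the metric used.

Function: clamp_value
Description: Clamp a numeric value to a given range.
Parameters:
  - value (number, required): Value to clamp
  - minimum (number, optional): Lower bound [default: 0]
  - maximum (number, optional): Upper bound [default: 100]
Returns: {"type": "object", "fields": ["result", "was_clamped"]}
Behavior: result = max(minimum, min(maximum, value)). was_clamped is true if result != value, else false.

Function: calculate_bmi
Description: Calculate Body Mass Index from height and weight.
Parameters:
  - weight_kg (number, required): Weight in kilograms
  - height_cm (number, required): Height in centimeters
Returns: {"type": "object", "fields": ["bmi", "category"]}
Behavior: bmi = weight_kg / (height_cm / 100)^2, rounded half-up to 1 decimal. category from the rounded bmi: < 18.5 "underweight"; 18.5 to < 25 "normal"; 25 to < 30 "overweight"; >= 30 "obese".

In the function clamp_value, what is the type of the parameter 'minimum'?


The clamp_value spec declares:
  - minimum (number, optional): Lower bound [default: 0]
Type:
number


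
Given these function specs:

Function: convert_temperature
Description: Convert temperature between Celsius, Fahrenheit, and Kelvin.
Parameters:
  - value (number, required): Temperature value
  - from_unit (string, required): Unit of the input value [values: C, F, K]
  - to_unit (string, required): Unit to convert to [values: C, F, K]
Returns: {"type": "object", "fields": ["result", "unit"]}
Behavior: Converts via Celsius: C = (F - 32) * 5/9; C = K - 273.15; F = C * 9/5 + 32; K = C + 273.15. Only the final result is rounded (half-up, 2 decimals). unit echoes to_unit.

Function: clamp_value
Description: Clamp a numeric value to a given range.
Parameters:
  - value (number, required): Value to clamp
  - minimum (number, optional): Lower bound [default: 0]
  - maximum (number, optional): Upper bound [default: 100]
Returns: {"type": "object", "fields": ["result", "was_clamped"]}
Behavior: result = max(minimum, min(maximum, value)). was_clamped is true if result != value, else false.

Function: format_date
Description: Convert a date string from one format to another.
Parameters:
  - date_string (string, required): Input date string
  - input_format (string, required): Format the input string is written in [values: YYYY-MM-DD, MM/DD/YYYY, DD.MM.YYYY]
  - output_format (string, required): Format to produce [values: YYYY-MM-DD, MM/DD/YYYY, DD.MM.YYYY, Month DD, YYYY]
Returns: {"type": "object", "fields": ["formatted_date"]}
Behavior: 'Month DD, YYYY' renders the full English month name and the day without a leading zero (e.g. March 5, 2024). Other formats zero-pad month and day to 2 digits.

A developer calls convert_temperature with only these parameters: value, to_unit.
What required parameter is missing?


Required parameters: value, from_unit, to_unit
Provided: value, to_unit
Missing: from_unit
from_unit


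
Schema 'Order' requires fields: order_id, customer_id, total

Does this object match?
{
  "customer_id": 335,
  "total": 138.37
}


Checking required fields...
Missing: order_id
Invalid - missing required field 'order_id'


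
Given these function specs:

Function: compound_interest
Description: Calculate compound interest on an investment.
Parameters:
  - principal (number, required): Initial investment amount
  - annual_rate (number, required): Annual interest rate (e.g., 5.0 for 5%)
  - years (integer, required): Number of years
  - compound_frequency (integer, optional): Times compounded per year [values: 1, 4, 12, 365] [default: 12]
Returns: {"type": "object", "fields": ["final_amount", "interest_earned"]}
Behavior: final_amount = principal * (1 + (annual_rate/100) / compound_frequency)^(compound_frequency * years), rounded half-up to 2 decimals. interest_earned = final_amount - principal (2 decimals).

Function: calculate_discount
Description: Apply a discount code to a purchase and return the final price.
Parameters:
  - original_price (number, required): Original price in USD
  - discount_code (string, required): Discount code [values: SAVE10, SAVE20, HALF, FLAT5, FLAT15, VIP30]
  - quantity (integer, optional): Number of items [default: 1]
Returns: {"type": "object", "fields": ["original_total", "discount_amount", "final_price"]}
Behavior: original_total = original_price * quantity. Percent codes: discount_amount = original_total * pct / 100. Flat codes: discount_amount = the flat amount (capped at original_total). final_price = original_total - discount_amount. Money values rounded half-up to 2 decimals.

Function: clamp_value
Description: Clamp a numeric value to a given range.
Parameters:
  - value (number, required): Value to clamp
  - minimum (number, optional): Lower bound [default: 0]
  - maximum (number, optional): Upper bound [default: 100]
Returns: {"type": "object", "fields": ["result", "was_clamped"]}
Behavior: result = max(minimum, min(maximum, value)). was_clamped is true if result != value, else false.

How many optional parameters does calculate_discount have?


Parameters of calculate_discount: original_price (required), discount_code (required), quantity (optional)
Optional count:
1


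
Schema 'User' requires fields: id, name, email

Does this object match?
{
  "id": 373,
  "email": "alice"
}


Checking required fields...
Missing: name
Invalid - missing required field 'name'


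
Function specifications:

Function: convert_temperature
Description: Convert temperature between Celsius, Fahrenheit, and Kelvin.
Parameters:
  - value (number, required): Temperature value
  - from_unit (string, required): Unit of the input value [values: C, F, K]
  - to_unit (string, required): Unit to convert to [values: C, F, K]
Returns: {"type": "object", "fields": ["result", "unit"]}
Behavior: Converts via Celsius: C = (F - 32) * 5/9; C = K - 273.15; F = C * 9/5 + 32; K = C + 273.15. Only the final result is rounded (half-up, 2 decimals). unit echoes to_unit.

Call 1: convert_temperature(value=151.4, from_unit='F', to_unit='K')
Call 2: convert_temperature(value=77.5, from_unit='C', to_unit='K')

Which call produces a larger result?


Call 1:
  To C: (151.4 - 32) * 5/9 = 66.333333
  To K: 66.333333 + 273.15 = 339.483333
  Round to 2 decimals: 339.48
  -> 339.48 K
Call 2:
  Input already in C: 77.5
  To K: 77.5 + 273.15 = 350.65
  Round to 2 decimals: 350.65
  -> 350.65 K
Call 2 (350.65 K)


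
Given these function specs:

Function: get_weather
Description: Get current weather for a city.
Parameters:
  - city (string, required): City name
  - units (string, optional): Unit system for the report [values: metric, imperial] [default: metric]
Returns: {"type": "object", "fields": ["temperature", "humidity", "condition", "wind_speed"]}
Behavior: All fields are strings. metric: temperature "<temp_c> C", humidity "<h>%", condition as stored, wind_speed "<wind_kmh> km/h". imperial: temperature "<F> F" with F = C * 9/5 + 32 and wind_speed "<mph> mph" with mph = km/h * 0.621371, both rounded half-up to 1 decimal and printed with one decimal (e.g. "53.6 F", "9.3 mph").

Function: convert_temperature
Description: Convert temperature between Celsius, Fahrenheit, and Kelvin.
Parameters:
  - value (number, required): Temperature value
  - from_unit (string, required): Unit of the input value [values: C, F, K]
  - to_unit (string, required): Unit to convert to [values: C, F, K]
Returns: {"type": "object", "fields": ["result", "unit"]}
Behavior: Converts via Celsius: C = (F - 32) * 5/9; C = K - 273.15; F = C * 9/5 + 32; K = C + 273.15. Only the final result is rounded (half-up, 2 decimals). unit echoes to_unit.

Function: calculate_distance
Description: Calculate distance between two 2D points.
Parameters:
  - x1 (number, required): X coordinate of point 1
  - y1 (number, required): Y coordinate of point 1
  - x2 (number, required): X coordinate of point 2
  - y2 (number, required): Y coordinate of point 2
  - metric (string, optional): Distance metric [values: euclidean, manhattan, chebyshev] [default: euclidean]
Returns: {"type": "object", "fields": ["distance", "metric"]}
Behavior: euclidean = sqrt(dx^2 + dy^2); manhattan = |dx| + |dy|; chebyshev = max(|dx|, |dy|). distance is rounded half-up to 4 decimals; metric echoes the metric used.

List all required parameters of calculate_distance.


Parameters of calculate_distance and their required/optional flag:
  x1: required
  y1: required
  x2: required
  y2: required
  metric: optional
x1, x2, y1, y2


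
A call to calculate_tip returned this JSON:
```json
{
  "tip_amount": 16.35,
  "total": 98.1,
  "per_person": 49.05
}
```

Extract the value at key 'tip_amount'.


16.35


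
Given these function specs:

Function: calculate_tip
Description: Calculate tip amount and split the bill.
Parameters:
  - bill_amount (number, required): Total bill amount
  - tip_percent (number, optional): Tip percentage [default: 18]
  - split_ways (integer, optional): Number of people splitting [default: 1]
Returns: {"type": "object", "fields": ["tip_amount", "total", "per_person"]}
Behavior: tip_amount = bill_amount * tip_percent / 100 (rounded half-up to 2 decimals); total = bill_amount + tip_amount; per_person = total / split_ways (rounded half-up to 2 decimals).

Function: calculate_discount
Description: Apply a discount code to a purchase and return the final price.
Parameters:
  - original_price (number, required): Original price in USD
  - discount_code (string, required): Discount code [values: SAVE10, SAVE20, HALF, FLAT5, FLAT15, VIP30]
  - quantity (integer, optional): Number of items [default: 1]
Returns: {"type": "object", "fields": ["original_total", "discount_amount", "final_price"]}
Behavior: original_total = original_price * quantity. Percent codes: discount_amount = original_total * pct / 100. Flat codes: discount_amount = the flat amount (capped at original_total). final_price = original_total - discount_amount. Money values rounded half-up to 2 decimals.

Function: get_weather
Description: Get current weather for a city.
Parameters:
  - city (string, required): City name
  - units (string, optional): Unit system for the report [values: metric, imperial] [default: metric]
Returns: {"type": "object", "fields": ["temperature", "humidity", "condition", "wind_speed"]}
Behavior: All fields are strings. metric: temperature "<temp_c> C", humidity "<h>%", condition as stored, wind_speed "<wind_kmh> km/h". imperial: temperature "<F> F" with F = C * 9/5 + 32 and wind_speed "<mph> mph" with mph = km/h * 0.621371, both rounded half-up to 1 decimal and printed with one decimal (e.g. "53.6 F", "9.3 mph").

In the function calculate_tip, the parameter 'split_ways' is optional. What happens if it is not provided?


The calculate_tip spec declares:
  - split_ways (integer, optional): Number of people splitting [default: 1]
It defaults to 1


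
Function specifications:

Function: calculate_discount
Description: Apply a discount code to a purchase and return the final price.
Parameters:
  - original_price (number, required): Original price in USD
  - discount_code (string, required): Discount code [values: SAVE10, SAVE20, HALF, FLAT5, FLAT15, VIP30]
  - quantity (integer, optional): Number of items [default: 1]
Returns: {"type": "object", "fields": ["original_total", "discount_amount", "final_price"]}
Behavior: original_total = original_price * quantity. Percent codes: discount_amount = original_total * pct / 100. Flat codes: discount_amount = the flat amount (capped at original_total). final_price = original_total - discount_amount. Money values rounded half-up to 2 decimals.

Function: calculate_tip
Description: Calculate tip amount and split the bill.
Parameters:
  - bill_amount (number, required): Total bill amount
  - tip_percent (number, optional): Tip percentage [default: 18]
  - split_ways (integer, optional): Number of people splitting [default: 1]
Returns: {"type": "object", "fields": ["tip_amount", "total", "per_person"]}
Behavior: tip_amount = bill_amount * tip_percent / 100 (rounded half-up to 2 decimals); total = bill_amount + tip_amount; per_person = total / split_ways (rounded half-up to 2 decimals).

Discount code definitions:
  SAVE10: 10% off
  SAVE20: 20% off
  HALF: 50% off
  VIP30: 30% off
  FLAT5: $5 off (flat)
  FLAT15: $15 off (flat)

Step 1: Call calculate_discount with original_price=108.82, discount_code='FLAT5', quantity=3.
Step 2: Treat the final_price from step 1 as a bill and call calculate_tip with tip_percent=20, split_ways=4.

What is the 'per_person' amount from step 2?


Step 1: calculate_discount(original_price=108.82, discount_code=FLAT5, quantity=3)
  original_total = 108.82 * 3 = 326.46
  FLAT5 = $5 flat: discount_amount = min(5.00, 326.46) = 5.00
  final_price = 326.46 - 5.00 = 321.46
  -> final_price = 321.46
Step 2: calculate_tip(bill_amount=321.46, tip_percent=20, split_ways=4)
  tip_amount = 321.46 * 20/100 = 64.292 -> 64.29
  total = 321.46 + 64.29 = 385.75
  per_person = 385.75 / 4 = 96.4375 -> 96.44
  -> per_person = 96.44
$96.44


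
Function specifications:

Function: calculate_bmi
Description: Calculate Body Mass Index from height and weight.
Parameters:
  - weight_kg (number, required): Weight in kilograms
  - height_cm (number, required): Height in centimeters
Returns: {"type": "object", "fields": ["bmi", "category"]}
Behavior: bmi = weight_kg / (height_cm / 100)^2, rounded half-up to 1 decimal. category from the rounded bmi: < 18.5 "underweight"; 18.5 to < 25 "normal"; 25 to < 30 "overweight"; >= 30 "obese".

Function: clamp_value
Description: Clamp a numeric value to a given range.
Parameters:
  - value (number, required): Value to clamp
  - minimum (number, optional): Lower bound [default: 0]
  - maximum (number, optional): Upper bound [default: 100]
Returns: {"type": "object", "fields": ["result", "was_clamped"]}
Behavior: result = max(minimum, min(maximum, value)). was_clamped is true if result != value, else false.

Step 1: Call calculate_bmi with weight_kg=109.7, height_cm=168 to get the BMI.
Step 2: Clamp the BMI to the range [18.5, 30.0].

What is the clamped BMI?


Step 1: calculate_bmi(weight_kg=109.7, height_cm=168)
  height_m = 168 / 100 = 1.68
  bmi = 109.7 / 1.68^2 = 109.7 / 2.8224 = 38.86763 -> 38.9
  38.9 >= 30 -> obese
  -> bmi = 38.9
Step 2: clamp_value(value=38.9, minimum=18.5, maximum=30.0)
  result = max(18.5, min(30.0, 38.9)) = max(18.5, 30.0) = 30.0
  was_clamped = (30.0 != 38.9) = true
  -> result = 30.0
30.0


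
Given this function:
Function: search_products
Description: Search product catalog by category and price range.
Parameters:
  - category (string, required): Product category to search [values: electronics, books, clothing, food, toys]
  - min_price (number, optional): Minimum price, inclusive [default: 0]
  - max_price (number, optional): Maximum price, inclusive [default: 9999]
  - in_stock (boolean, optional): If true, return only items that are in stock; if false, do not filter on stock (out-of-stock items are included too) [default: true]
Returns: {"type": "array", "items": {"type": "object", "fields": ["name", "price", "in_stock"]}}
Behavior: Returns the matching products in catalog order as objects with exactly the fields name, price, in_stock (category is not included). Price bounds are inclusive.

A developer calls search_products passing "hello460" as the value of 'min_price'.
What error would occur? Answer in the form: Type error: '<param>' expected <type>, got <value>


Spec: 'min_price' is declared as number; "hello460" is a string.
Type error: 'min_price' expected number, got "hello460"


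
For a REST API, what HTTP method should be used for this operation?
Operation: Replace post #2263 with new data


GET = read, POST = create, PUT = update/replace, DELETE = remove
This operation is an update/replace.
PUT


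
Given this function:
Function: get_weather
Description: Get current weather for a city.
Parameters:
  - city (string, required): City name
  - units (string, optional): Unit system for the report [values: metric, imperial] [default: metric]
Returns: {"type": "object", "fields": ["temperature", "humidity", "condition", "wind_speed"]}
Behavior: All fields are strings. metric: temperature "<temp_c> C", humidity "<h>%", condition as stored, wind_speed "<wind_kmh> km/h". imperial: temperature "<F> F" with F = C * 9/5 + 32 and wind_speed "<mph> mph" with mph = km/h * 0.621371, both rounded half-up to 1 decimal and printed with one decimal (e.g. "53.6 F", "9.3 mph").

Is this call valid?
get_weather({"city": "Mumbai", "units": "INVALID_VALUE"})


Checking parameter values...
Parameter 'units' has value 'INVALID_VALUE' not in allowed: metric, imperial
Invalid - 'units' must be one of metric, imperial


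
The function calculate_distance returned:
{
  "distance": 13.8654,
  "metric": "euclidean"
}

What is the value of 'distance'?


13.8654


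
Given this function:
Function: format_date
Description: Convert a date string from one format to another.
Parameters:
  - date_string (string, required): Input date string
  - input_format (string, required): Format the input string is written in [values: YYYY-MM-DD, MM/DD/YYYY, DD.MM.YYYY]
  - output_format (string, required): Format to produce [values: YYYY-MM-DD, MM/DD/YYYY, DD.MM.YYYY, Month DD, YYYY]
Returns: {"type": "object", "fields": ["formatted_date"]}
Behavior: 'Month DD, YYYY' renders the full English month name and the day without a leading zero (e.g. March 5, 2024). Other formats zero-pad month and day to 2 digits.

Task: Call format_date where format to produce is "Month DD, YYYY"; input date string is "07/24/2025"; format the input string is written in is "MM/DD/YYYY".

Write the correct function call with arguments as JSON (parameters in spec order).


Mapping each described value to its parameter name:
  'Format to produce' -> output_format = "Month DD, YYYY"
  'Input date string' -> date_string = "07/24/2025"
  'Format the input string is written in' -> input_format = "MM/DD/YYYY"
format_date({"date_string": "07/24/2025", "input_format": "MM/DD/YYYY", "output_format": "Month DD, YYYY"})


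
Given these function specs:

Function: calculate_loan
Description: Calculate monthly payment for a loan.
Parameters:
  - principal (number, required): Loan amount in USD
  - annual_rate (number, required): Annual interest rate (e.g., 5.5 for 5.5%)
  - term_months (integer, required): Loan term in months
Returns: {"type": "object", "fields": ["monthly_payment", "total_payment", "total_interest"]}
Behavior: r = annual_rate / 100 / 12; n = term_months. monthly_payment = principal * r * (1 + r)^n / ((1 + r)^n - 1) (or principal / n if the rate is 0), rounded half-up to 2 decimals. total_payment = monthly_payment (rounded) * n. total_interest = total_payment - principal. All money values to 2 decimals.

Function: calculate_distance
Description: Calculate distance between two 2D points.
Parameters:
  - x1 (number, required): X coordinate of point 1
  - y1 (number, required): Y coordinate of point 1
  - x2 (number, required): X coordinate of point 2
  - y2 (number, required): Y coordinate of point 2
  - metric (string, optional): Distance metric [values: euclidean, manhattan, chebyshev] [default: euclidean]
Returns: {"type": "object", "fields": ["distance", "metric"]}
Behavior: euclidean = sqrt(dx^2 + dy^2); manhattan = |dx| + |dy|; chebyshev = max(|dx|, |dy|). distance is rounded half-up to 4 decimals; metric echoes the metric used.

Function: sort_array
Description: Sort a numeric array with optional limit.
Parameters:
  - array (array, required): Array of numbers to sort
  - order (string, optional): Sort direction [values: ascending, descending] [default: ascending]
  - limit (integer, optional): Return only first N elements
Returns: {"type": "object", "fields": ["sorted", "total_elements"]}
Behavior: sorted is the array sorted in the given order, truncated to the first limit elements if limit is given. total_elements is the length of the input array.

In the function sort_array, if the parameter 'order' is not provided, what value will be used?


The sort_array spec declares:
  - order (string, optional): Sort direction [values: ascending, descending] [default: ascending]
Default:
ascending
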